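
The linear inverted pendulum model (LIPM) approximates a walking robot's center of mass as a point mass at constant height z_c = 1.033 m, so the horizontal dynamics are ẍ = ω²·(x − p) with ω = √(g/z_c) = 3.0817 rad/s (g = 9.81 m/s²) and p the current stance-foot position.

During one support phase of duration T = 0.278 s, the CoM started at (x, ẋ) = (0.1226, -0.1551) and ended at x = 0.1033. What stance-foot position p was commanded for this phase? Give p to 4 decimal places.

p = 0.0475

ωT = 3.0817·0.278 = 0.856713; cosh(ωT) = 1.389980, sinh(ωT) = 0.965425
x(T) = p + (x₀−p)·cosh(ωT) + (ẋ₀/ω)·sinh(ωT) ⇒ p·(1 − cosh) = x(T) − x₀·cosh − (ẋ₀/ω)·sinh
numerator   = 0.1033 − (0.1226)·1.389980 − (-0.1551/3.0817)·0.965425 = -0.018522
denominator = 1 − 1.389980 = -0.389980
p = -0.018522 / -0.389980 = 0.0475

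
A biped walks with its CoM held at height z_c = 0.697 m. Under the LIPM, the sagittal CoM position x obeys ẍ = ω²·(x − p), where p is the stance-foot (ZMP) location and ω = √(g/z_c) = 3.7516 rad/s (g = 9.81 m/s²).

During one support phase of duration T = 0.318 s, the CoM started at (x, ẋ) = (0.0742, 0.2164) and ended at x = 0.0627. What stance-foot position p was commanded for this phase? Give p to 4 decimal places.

p = 0.1965

ωT = 3.7516·0.318 = 1.193009; cosh(ωT) = 1.800147, sinh(ωT) = 1.496839
x(T) = p + (x₀−p)·cosh(ωT) + (ẋ₀/ω)·sinh(ωT) ⇒ p·(1 − cosh) = x(T) − x₀·cosh − (ẋ₀/ω)·sinh
numerator   = 0.0627 − (0.0742)·1.800147 − (0.2164/3.7516)·1.496839 = -0.157212
denominator = 1 − 1.800147 = -0.800147
p = -0.157212 / -0.800147 = 0.1965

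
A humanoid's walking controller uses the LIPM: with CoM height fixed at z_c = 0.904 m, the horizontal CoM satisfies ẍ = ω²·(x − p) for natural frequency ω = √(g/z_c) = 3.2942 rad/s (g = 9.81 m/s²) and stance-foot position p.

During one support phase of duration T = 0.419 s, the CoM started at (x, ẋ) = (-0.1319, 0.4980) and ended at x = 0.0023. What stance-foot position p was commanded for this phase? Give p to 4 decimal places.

p = 0.0004

ωT = 3.2942·0.419 = 1.380270; cosh(ωT) = 2.113742, sinh(ωT) = 1.862232
x(T) = p + (x₀−p)·cosh(ωT) + (ẋ₀/ω)·sinh(ωT) ⇒ p·(1 − cosh) = x(T) − x₀·cosh − (ẋ₀/ω)·sinh
numerator   = 0.0023 − (-0.1319)·2.113742 − (0.4980/3.2942)·1.862232 = -0.000420
denominator = 1 − 2.113742 = -1.113742
p = -0.000420 / -1.113742 = 0.0004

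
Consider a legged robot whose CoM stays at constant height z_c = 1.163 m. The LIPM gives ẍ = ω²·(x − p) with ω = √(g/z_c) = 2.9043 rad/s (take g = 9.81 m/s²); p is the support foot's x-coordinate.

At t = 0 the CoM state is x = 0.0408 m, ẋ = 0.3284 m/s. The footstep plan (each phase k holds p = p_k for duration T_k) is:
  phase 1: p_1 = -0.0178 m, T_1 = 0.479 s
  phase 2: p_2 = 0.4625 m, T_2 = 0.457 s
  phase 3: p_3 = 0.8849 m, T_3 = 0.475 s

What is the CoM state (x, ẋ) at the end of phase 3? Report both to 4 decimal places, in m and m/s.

phase 1: p=-0.0178, T=0.479, ωT=1.391160, cosh=2.134148, sinh=1.885361; start (x,ẋ)=(0.040800, 0.328400) → end (x,ẋ)=(0.320446, 1.021727)
phase 2: p=0.4625, T=0.457, ωT=1.327265, cosh=2.017959, sinh=1.752758; start (x,ẋ)=(0.320446, 1.021727) → end (x,ẋ)=(0.792457, 1.338673)
phase 3: p=0.8849, T=0.475, ωT=1.379542, cosh=2.112389, sinh=1.860695; start (x,ẋ)=(0.792457, 1.338673) → end (x,ẋ)=(1.547271, 2.328236)

x = 1.5473, ẋ = 2.3282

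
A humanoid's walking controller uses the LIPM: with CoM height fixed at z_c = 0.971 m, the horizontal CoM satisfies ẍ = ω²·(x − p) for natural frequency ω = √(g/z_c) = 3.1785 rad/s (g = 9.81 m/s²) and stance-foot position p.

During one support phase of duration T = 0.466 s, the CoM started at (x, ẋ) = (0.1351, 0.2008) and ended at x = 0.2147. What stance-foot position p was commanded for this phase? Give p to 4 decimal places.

p = 0.1748

ωT = 3.1785·0.466 = 1.481181; cosh(ωT) = 2.312753, sinh(ωT) = 2.085384
x(T) = p + (x₀−p)·cosh(ωT) + (ẋ₀/ω)·sinh(ωT) ⇒ p·(1 − cosh) = x(T) − x₀·cosh − (ẋ₀/ω)·sinh
numerator   = 0.2147 − (0.1351)·2.312753 − (0.2008/3.1785)·2.085384 = -0.229496
denominator = 1 − 2.312753 = -1.312753
p = -0.229496 / -1.312753 = 0.1748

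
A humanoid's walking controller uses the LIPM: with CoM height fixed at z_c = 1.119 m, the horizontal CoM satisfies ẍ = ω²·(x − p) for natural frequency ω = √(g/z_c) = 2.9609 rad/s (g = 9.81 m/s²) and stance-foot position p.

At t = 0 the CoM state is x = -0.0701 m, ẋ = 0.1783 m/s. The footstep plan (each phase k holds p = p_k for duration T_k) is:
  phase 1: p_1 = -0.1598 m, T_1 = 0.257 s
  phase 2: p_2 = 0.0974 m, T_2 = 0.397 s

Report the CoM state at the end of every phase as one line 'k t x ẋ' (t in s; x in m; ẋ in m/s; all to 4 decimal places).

1 0.2570 0.0075 0.4546
2 0.6540 0.1630 0.4166

phase 1: p=-0.1598, T=0.257, ωT=0.760951, cosh=1.303767, sinh=0.836545; start (x,ẋ)=(-0.070100, 0.178300) → end (x,ẋ)=(0.007523, 0.454642)
phase 2: p=0.0974, T=0.397, ωT=1.175477, cosh=1.774180, sinh=1.465509; start (x,ẋ)=(0.007523, 0.454642) → end (x,ẋ)=(0.162969, 0.416620)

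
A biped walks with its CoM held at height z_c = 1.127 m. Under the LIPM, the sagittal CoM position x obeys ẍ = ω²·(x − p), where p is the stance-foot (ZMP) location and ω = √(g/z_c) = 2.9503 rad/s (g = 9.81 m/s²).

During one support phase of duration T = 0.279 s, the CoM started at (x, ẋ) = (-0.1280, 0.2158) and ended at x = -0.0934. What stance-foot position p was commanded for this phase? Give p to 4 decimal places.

ωT = 2.9503·0.279 = 0.823134; cosh(ωT) = 1.358340, sinh(ωT) = 0.919286
x(T) = p + (x₀−p)·cosh(ωT) + (ẋ₀/ω)·sinh(ωT) ⇒ p·(1 − cosh) = x(T) − x₀·cosh − (ẋ₀/ω)·sinh
numerator   = -0.0934 − (-0.1280)·1.358340 − (0.2158/2.9503)·0.919286 = 0.013226
denominator = 1 − 1.358340 = -0.358340
p = 0.013226 / -0.358340 = -0.0369

p = -0.0369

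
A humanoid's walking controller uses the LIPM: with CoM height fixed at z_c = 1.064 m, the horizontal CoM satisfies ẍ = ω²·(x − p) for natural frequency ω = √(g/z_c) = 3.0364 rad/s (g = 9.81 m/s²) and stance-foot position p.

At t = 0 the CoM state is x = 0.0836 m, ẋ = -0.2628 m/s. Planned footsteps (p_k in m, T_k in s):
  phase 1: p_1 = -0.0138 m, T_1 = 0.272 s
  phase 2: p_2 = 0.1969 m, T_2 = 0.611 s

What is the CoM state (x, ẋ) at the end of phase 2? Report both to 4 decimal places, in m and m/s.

x = -0.4076, ẋ = -1.7737

phase 1: p=-0.0138, T=0.272, ωT=0.825901, cosh=1.360889, sinh=0.923048; start (x,ẋ)=(0.083600, -0.262800) → end (x,ẋ)=(0.038861, -0.084654)
phase 2: p=0.1969, T=0.611, ωT=1.855240, cosh=3.274825, sinh=3.118410; start (x,ẋ)=(0.038861, -0.084654) → end (x,ẋ)=(-0.407591, -1.773660)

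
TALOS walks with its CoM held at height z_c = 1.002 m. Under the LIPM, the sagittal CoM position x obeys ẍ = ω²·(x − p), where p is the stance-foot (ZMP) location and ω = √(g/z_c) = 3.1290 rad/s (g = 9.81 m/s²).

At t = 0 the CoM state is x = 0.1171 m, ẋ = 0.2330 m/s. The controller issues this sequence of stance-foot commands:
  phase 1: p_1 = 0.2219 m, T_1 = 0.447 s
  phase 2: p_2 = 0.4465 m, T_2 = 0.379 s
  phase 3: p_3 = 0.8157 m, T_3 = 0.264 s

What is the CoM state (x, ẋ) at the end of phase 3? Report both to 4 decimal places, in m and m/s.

phase 1: p=0.2219, T=0.447, ωT=1.398663, cosh=2.148354, sinh=1.901427; start (x,ẋ)=(0.117100, 0.233000) → end (x,ẋ)=(0.138342, -0.122948)
phase 2: p=0.4465, T=0.379, ωT=1.185891, cosh=1.789538, sinh=1.484064; start (x,ẋ)=(0.138342, -0.122948) → end (x,ẋ)=(-0.163275, -1.650996)
phase 3: p=0.8157, T=0.264, ωT=0.826056, cosh=1.361032, sinh=0.923260; start (x,ẋ)=(-0.163275, -1.650996) → end (x,ẋ)=(-1.003867, -5.075197)

x = -1.0039, ẋ = -5.0752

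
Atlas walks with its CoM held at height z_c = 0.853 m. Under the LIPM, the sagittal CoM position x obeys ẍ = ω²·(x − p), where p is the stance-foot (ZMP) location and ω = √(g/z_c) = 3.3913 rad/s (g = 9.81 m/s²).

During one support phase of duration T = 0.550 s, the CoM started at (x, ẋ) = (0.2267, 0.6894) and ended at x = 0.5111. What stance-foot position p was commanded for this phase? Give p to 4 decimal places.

ωT = 3.3913·0.550 = 1.865215; cosh(ωT) = 3.306093, sinh(ωT) = 3.151231
x(T) = p + (x₀−p)·cosh(ωT) + (ẋ₀/ω)·sinh(ωT) ⇒ p·(1 − cosh) = x(T) − x₀·cosh − (ẋ₀/ω)·sinh
numerator   = 0.5111 − (0.2267)·3.306093 − (0.6894/3.3913)·3.151231 = -0.878989
denominator = 1 − 3.306093 = -2.306093
p = -0.878989 / -2.306093 = 0.3812

p = 0.3812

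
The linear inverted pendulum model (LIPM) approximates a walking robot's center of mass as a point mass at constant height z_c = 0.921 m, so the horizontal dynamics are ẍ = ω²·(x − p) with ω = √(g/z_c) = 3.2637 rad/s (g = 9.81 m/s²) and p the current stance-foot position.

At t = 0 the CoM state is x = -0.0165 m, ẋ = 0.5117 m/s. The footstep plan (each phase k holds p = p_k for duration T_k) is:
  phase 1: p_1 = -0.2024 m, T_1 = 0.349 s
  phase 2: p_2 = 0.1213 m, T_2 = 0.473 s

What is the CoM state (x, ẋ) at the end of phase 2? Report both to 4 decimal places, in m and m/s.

x = 1.8359, ẋ = 5.8151

phase 1: p=-0.2024, T=0.349, ωT=1.139031, cosh=1.721935, sinh=1.401806; start (x,ẋ)=(-0.016500, 0.511700) → end (x,ẋ)=(0.337490, 1.731620)
phase 2: p=0.1213, T=0.473, ωT=1.543730, cosh=2.447803, sinh=2.234220; start (x,ẋ)=(0.337490, 1.731620) → end (x,ẋ)=(1.835900, 5.815085)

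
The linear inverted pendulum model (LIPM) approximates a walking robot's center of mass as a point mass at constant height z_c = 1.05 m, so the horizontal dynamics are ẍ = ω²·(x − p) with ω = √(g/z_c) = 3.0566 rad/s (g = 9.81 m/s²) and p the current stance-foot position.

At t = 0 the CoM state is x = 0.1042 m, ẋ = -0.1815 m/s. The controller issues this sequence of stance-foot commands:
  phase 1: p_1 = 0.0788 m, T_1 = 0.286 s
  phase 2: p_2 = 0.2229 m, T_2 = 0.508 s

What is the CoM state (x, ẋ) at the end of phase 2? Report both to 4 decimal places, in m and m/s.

x = -0.3214, ẋ = -1.5934

phase 1: p=0.0788, T=0.286, ωT=0.874188, cosh=1.407064, sinh=0.989863; start (x,ẋ)=(0.104200, -0.181500) → end (x,ẋ)=(0.055762, -0.178531)
phase 2: p=0.2229, T=0.508, ωT=1.552753, cosh=2.468061, sinh=2.256397; start (x,ẋ)=(0.055762, -0.178531) → end (x,ẋ)=(-0.321400, -1.593363)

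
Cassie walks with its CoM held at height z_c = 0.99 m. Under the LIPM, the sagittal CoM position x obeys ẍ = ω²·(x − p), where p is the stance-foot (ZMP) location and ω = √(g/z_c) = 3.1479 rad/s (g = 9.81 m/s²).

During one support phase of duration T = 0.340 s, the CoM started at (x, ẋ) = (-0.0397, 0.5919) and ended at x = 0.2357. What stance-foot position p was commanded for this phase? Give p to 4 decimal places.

ωT = 3.1479·0.340 = 1.070286; cosh(ωT) = 1.629562, sinh(ωT) = 1.286651
x(T) = p + (x₀−p)·cosh(ωT) + (ẋ₀/ω)·sinh(ωT) ⇒ p·(1 − cosh) = x(T) − x₀·cosh − (ẋ₀/ω)·sinh
numerator   = 0.2357 − (-0.0397)·1.629562 − (0.5919/3.1479)·1.286651 = 0.058464
denominator = 1 − 1.629562 = -0.629562
p = 0.058464 / -0.629562 = -0.0929

p = -0.0929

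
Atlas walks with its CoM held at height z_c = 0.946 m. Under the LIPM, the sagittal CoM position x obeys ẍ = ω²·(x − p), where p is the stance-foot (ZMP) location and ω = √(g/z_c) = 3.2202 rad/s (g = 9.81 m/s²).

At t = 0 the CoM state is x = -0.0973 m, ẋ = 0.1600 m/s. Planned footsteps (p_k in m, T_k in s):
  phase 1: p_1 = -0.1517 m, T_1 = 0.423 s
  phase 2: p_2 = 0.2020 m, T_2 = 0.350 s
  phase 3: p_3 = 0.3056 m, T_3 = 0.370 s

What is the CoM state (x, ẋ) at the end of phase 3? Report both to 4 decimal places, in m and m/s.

x = 0.3698, ẋ = 0.4198

phase 1: p=-0.1517, T=0.423, ωT=1.362145, cosh=2.080334, sinh=1.824224; start (x,ẋ)=(-0.097300, 0.160000) → end (x,ẋ)=(0.052109, 0.652419)
phase 2: p=0.2020, T=0.350, ωT=1.127070, cosh=1.705290, sinh=1.381309; start (x,ẋ)=(0.052109, 0.652419) → end (x,ẋ)=(0.226249, 0.445836)
phase 3: p=0.3056, T=0.370, ωT=1.191474, cosh=1.797852, sinh=1.494078; start (x,ẋ)=(0.226249, 0.445836) → end (x,ẋ)=(0.369793, 0.419769)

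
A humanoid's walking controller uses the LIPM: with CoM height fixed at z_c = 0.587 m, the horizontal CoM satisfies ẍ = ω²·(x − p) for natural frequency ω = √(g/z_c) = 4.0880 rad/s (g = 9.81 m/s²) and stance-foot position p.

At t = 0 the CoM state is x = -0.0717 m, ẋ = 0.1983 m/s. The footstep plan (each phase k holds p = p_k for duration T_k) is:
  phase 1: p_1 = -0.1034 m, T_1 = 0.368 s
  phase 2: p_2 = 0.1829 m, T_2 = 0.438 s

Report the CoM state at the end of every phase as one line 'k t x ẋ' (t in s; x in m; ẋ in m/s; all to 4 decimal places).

phase 1: p=-0.1034, T=0.368, ωT=1.504384, cosh=2.361767, sinh=2.139613; start (x,ẋ)=(-0.071700, 0.198300) → end (x,ẋ)=(0.075256, 0.745610)
phase 2: p=0.1829, T=0.438, ωT=1.790544, cosh=3.079790, sinh=2.912921; start (x,ẋ)=(0.075256, 0.745610) → end (x,ẋ)=(0.382666, 1.014495)

1 0.3680 0.0753 0.7456
2 0.8060 0.3827 1.0145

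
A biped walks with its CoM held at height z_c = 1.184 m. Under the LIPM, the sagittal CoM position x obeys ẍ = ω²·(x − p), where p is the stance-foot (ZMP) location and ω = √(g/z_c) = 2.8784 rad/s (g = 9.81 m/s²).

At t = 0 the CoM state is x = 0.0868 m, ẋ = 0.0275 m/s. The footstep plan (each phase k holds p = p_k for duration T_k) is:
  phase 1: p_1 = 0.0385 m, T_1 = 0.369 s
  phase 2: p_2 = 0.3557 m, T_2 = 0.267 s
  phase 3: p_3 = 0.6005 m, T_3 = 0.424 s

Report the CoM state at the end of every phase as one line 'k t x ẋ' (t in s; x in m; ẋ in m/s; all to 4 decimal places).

phase 1: p=0.0385, T=0.369, ωT=1.062130, cosh=1.619122, sinh=1.273403; start (x,ẋ)=(0.086800, 0.027500) → end (x,ẋ)=(0.128870, 0.221563)
phase 2: p=0.3557, T=0.267, ωT=0.768533, cosh=1.310146, sinh=0.846453; start (x,ẋ)=(0.128870, 0.221563) → end (x,ẋ)=(0.123674, -0.262377)
phase 3: p=0.6005, T=0.424, ωT=1.220442, cosh=1.841892, sinh=1.546792; start (x,ẋ)=(0.123674, -0.262377) → end (x,ẋ)=(-0.418758, -2.606236)

1 0.3690 0.1289 0.2216
2 0.6360 0.1237 -0.2624
3 1.0600 -0.4188 -2.6062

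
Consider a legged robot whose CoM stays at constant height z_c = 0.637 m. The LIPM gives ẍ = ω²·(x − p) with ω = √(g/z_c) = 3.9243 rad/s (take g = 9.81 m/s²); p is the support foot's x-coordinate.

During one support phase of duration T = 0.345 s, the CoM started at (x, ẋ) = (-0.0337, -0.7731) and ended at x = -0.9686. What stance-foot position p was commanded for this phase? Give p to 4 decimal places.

p = 0.5097

ωT = 3.9243·0.345 = 1.353884; cosh(ωT) = 2.065335, sinh(ωT) = 1.807100
x(T) = p + (x₀−p)·cosh(ωT) + (ẋ₀/ω)·sinh(ωT) ⇒ p·(1 − cosh) = x(T) − x₀·cosh − (ẋ₀/ω)·sinh
numerator   = -0.9686 − (-0.0337)·2.065335 − (-0.7731/3.9243)·1.807100 = -0.542994
denominator = 1 − 2.065335 = -1.065335
p = -0.542994 / -1.065335 = 0.5097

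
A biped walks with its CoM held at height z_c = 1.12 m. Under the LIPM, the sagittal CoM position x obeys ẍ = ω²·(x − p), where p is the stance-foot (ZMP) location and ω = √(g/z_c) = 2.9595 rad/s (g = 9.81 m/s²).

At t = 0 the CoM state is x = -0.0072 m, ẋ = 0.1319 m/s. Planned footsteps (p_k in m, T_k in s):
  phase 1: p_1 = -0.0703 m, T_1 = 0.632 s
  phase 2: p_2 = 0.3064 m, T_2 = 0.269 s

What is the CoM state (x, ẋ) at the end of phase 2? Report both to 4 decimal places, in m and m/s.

phase 1: p=-0.0703, T=0.632, ωT=1.870404, cosh=3.322490, sinh=3.168428; start (x,ẋ)=(-0.007200, 0.131900) → end (x,ẋ)=(0.280561, 1.029923)
phase 2: p=0.3064, T=0.269, ωT=0.796106, cosh=1.333986, sinh=0.882904; start (x,ẋ)=(0.280561, 1.029923) → end (x,ẋ)=(0.579186, 1.306386)

x = 0.5792, ẋ = 1.3064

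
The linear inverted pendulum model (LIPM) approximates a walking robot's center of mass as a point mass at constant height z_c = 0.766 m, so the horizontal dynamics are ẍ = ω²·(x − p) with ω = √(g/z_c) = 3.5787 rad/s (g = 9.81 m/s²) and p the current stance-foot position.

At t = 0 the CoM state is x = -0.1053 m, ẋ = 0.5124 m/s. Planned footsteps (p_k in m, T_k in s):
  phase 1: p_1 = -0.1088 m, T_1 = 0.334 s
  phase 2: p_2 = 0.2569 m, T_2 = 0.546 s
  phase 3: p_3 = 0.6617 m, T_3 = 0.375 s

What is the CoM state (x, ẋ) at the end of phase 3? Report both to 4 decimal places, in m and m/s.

x = 1.4335, ẋ = 3.1948

phase 1: p=-0.1088, T=0.334, ωT=1.195286, cosh=1.803560, sinh=1.500942; start (x,ẋ)=(-0.105300, 0.512400) → end (x,ẋ)=(0.112418, 0.942944)
phase 2: p=0.2569, T=0.546, ωT=1.953970, cosh=3.599179, sinh=3.457469; start (x,ẋ)=(0.112418, 0.942944) → end (x,ẋ)=(0.647885, 1.606115)
phase 3: p=0.6617, T=0.375, ωT=1.342013, cosh=2.044028, sinh=1.782709; start (x,ẋ)=(0.647885, 1.606115) → end (x,ẋ)=(1.433538, 3.194806)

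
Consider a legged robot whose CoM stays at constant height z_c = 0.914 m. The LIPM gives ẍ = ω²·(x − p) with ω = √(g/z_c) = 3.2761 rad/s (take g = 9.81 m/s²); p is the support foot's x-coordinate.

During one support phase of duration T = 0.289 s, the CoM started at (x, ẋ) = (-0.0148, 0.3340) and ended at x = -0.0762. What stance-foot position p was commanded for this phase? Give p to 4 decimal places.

p = 0.3436

ωT = 3.2761·0.289 = 0.946793; cosh(ωT) = 1.482707, sinh(ωT) = 1.094723
x(T) = p + (x₀−p)·cosh(ωT) + (ẋ₀/ω)·sinh(ωT) ⇒ p·(1 − cosh) = x(T) − x₀·cosh − (ẋ₀/ω)·sinh
numerator   = -0.0762 − (-0.0148)·1.482707 − (0.3340/3.2761)·1.094723 = -0.165864
denominator = 1 − 1.482707 = -0.482707
p = -0.165864 / -0.482707 = 0.3436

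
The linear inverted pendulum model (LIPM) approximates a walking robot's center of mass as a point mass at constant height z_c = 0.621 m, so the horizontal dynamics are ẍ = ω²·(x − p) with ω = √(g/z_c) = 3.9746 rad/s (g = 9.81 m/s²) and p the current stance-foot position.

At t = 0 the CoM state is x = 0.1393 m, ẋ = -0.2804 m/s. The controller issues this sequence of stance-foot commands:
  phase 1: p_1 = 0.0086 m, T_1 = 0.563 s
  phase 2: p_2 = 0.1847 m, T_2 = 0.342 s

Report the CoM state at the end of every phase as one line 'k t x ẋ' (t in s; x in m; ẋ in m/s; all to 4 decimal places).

phase 1: p=0.0086, T=0.563, ωT=2.237700, cosh=4.739227, sinh=4.632523; start (x,ẋ)=(0.139300, -0.280400) → end (x,ẋ)=(0.301202, 1.077625)
phase 2: p=0.1847, T=0.342, ωT=1.359313, cosh=2.075178, sinh=1.818341; start (x,ẋ)=(0.301202, 1.077625) → end (x,ẋ)=(0.919465, 3.078242)

1 0.5630 0.3012 1.0776
2 0.9050 0.9195 3.0782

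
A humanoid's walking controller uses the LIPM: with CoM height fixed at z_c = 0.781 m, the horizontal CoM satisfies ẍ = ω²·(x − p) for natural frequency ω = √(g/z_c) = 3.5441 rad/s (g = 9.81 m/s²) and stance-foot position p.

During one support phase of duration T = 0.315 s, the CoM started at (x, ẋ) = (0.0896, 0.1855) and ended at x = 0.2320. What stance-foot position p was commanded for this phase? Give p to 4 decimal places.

p = -0.0133

ωT = 3.5441·0.315 = 1.116391; cosh(ωT) = 1.690637, sinh(ωT) = 1.363178
x(T) = p + (x₀−p)·cosh(ωT) + (ẋ₀/ω)·sinh(ωT) ⇒ p·(1 − cosh) = x(T) − x₀·cosh − (ẋ₀/ω)·sinh
numerator   = 0.2320 − (0.0896)·1.690637 − (0.1855/3.5441)·1.363178 = 0.009170
denominator = 1 − 1.690637 = -0.690637
p = 0.009170 / -0.690637 = -0.0133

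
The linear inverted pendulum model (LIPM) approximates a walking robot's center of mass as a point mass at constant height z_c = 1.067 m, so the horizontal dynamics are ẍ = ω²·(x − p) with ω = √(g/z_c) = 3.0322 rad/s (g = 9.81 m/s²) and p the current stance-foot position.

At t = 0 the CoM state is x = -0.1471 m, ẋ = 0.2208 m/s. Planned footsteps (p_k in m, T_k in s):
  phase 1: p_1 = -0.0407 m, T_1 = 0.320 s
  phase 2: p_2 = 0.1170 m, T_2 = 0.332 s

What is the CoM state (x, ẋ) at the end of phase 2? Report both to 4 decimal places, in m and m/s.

x = -0.2612, ẋ = -0.8969

phase 1: p=-0.0407, T=0.320, ωT=0.970304, cosh=1.508857, sinh=1.129889; start (x,ẋ)=(-0.147100, 0.220800) → end (x,ẋ)=(-0.118966, -0.031376)
phase 2: p=0.1170, T=0.332, ωT=1.006690, cosh=1.550978, sinh=1.185551; start (x,ẋ)=(-0.118966, -0.031376) → end (x,ẋ)=(-0.261245, -0.896920)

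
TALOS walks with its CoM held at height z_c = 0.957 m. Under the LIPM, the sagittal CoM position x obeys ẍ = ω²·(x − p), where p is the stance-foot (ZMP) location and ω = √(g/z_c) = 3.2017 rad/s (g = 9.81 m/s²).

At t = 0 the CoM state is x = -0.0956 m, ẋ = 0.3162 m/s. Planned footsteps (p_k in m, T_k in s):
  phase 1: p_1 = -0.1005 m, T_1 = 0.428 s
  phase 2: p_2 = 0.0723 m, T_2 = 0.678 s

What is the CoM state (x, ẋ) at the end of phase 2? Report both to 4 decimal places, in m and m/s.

phase 1: p=-0.1005, T=0.428, ωT=1.370328, cosh=2.095332, sinh=1.841308; start (x,ẋ)=(-0.095600, 0.316200) → end (x,ẋ)=(0.091615, 0.691431)
phase 2: p=0.0723, T=0.678, ωT=2.170753, cosh=4.439485, sinh=4.325393; start (x,ẋ)=(0.091615, 0.691431) → end (x,ẋ)=(1.092149, 3.337080)

x = 1.0921, ẋ = 3.3371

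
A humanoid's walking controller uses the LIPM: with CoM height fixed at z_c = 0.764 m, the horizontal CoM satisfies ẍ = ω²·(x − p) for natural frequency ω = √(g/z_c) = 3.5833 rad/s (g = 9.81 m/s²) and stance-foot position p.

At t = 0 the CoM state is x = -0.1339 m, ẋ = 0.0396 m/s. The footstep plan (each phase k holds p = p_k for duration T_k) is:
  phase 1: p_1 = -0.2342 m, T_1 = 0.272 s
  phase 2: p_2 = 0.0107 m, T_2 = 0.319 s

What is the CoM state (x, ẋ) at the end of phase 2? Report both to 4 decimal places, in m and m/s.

x = 0.0558, ẋ = 0.4028

phase 1: p=-0.2342, T=0.272, ωT=0.974658, cosh=1.513791, sinh=1.136469; start (x,ẋ)=(-0.133900, 0.039600) → end (x,ẋ)=(-0.069807, 0.468399)
phase 2: p=0.0107, T=0.319, ωT=1.143073, cosh=1.727614, sinh=1.408776; start (x,ẋ)=(-0.069807, 0.468399) → end (x,ẋ)=(0.055766, 0.402806)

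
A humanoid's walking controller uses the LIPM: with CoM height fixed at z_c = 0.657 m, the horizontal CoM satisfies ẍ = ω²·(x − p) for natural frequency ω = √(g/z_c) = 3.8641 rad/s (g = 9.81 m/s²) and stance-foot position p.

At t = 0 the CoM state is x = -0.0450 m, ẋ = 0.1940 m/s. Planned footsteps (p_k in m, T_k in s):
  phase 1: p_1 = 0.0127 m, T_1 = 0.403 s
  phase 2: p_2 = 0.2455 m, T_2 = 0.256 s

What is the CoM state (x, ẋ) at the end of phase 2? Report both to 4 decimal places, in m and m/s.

x = -0.1628, ẋ = -1.2107

phase 1: p=0.0127, T=0.403, ωT=1.557232, cosh=2.478193, sinh=2.267475; start (x,ẋ)=(-0.045000, 0.194000) → end (x,ẋ)=(-0.016452, -0.024783)
phase 2: p=0.2455, T=0.256, ωT=0.989210, cosh=1.530489, sinh=1.158619; start (x,ẋ)=(-0.016452, -0.024783) → end (x,ẋ)=(-0.162845, -1.210693)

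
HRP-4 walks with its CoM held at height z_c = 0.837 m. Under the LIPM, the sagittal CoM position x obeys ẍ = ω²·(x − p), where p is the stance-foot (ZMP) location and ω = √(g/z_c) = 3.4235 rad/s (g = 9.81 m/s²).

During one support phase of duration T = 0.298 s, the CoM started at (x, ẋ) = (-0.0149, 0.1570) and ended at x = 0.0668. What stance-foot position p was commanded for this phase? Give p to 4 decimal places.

p = -0.0614

ωT = 3.4235·0.298 = 1.020203; cosh(ωT) = 1.567140, sinh(ωT) = 1.206618
x(T) = p + (x₀−p)·cosh(ωT) + (ẋ₀/ω)·sinh(ωT) ⇒ p·(1 − cosh) = x(T) − x₀·cosh − (ẋ₀/ω)·sinh
numerator   = 0.0668 − (-0.0149)·1.567140 − (0.1570/3.4235)·1.206618 = 0.034815
denominator = 1 − 1.567140 = -0.567140
p = 0.034815 / -0.567140 = -0.0614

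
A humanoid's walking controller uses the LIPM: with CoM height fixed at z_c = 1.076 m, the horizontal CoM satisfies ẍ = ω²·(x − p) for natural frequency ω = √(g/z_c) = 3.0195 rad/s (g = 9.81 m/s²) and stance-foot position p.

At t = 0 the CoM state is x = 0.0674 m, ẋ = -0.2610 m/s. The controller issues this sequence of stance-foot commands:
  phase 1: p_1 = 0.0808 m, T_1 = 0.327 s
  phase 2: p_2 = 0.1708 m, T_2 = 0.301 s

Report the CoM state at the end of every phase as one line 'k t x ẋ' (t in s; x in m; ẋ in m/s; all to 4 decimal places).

1 0.3270 -0.0396 -0.4457
2 0.6280 -0.2860 -1.3030

phase 1: p=0.0808, T=0.327, ωT=0.987376, cosh=1.528368, sinh=1.155815; start (x,ẋ)=(0.067400, -0.261000) → end (x,ẋ)=(-0.039587, -0.445670)
phase 2: p=0.1708, T=0.301, ωT=0.908869, cosh=1.442248, sinh=1.039268; start (x,ẋ)=(-0.039587, -0.445670) → end (x,ẋ)=(-0.286023, -1.302974)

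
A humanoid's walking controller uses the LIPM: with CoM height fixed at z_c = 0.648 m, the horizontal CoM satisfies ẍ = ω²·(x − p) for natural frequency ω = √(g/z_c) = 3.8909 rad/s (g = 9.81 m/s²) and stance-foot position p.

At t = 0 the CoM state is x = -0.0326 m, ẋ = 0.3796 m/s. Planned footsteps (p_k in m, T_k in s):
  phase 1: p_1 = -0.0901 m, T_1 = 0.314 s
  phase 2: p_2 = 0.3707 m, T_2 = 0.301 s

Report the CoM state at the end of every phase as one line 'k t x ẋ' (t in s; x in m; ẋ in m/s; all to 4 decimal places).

phase 1: p=-0.0901, T=0.314, ωT=1.221743, cosh=1.843906, sinh=1.549190; start (x,ẋ)=(-0.032600, 0.379600) → end (x,ẋ)=(0.167065, 1.046542)
phase 2: p=0.3707, T=0.301, ωT=1.171161, cosh=1.767871, sinh=1.457864; start (x,ẋ)=(0.167065, 1.046542) → end (x,ẋ)=(0.402824, 0.695051)

1 0.3140 0.1671 1.0465
2 0.6150 0.4028 0.6951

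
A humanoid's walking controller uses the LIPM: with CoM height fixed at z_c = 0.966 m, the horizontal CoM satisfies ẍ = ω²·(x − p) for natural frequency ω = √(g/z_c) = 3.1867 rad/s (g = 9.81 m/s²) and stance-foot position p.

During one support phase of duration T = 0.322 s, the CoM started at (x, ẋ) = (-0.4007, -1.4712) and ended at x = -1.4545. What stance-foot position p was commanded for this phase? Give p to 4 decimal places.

p = 0.4568

ωT = 3.1867·0.322 = 1.026117; cosh(ωT) = 1.574304, sinh(ωT) = 1.215908
x(T) = p + (x₀−p)·cosh(ωT) + (ẋ₀/ω)·sinh(ωT) ⇒ p·(1 − cosh) = x(T) − x₀·cosh − (ẋ₀/ω)·sinh
numerator   = -1.4545 − (-0.4007)·1.574304 − (-1.4712/3.1867)·1.215908 = -0.262330
denominator = 1 − 1.574304 = -0.574304
p = -0.262330 / -0.574304 = 0.4568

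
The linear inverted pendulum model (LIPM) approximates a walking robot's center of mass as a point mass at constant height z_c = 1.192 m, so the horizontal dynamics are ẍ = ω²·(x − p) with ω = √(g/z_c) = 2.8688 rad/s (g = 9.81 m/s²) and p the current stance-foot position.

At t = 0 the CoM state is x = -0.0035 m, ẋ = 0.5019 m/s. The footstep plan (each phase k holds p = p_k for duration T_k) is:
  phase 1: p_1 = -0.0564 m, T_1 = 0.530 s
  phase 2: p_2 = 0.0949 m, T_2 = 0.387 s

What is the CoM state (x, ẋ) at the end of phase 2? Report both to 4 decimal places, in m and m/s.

phase 1: p=-0.0564, T=0.530, ωT=1.520464, cosh=2.396479, sinh=2.177868; start (x,ẋ)=(-0.003500, 0.501900) → end (x,ẋ)=(0.451394, 1.533305)
phase 2: p=0.0949, T=0.387, ωT=1.110226, cosh=1.682264, sinh=1.352779; start (x,ẋ)=(0.451394, 1.533305) → end (x,ẋ)=(1.417646, 3.962926)

x = 1.4176, ẋ = 3.9629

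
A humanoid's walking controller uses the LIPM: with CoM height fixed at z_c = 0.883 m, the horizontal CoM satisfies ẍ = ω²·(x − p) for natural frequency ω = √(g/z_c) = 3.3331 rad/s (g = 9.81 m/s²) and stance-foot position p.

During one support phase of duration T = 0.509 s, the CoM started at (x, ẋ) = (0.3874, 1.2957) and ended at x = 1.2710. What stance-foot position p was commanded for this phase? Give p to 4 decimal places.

p = 0.4649

ωT = 3.3331·0.509 = 1.696548; cosh(ωT) = 2.819199, sinh(ωT) = 2.635884
x(T) = p + (x₀−p)·cosh(ωT) + (ẋ₀/ω)·sinh(ωT) ⇒ p·(1 − cosh) = x(T) − x₀·cosh − (ẋ₀/ω)·sinh
numerator   = 1.2710 − (0.3874)·2.819199 − (1.2957/3.3331)·2.635884 = -0.845824
denominator = 1 − 2.819199 = -1.819199
p = -0.845824 / -1.819199 = 0.4649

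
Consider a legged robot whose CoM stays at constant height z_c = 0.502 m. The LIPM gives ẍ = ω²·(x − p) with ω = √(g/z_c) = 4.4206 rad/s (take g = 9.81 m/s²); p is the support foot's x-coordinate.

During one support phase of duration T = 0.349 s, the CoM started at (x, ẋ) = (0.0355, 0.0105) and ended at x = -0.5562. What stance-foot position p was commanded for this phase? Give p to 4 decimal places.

p = 0.4484

ωT = 4.4206·0.349 = 1.542789; cosh(ωT) = 2.445702, sinh(ωT) = 2.231918
x(T) = p + (x₀−p)·cosh(ωT) + (ẋ₀/ω)·sinh(ωT) ⇒ p·(1 − cosh) = x(T) − x₀·cosh − (ẋ₀/ω)·sinh
numerator   = -0.5562 − (0.0355)·2.445702 − (0.0105/4.4206)·2.231918 = -0.648324
denominator = 1 − 2.445702 = -1.445702
p = -0.648324 / -1.445702 = 0.4484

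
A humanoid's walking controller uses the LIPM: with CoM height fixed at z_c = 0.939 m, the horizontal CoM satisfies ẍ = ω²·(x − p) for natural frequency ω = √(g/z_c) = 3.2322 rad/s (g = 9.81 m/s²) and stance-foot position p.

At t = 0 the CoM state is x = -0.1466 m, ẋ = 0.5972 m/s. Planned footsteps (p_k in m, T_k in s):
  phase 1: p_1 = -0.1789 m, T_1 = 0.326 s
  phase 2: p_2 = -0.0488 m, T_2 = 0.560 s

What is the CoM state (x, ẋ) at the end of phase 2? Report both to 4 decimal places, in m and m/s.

x = 1.4409, ẋ = 4.9121

phase 1: p=-0.1789, T=0.326, ωT=1.053697, cosh=1.608441, sinh=1.259795; start (x,ẋ)=(-0.146600, 0.597200) → end (x,ẋ)=(0.105820, 1.092084)
phase 2: p=-0.0488, T=0.560, ωT=1.810032, cosh=3.137146, sinh=2.973497; start (x,ẋ)=(0.105820, 1.092084) → end (x,ẋ)=(1.440938, 4.912066)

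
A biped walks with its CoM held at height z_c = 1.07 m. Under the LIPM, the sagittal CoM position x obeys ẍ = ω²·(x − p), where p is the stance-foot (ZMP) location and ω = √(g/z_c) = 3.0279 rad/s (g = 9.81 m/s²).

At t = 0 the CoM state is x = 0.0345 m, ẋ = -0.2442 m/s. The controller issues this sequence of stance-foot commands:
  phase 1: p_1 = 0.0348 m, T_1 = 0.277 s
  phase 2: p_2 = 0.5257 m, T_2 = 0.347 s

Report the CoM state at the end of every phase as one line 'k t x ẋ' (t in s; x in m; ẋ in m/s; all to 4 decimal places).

phase 1: p=0.0348, T=0.277, ωT=0.838728, cosh=1.372842, sinh=0.940582; start (x,ẋ)=(0.034500, -0.244200) → end (x,ẋ)=(-0.041470, -0.336102)
phase 2: p=0.5257, T=0.347, ωT=1.050681, cosh=1.604649, sinh=1.254950; start (x,ẋ)=(-0.041470, -0.336102) → end (x,ẋ)=(-0.523710, -2.694493)

1 0.2770 -0.0415 -0.3361
2 0.6240 -0.5237 -2.6945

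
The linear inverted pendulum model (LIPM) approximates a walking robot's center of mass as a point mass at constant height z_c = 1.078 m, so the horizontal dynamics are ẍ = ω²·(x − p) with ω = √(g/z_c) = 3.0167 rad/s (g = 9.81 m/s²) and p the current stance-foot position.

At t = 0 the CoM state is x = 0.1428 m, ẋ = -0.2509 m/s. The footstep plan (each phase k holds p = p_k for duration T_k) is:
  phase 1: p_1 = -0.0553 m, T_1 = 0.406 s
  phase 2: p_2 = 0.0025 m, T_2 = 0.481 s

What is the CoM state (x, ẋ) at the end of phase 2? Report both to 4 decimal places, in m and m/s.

x = 0.7167, ẋ = 2.1370

phase 1: p=-0.0553, T=0.406, ωT=1.224780, cosh=1.848620, sinh=1.554798; start (x,ẋ)=(0.142800, -0.250900) → end (x,ẋ)=(0.181599, 0.465341)
phase 2: p=0.0025, T=0.481, ωT=1.451033, cosh=2.250924, sinh=2.016596; start (x,ẋ)=(0.181599, 0.465341) → end (x,ẋ)=(0.716707, 2.136987)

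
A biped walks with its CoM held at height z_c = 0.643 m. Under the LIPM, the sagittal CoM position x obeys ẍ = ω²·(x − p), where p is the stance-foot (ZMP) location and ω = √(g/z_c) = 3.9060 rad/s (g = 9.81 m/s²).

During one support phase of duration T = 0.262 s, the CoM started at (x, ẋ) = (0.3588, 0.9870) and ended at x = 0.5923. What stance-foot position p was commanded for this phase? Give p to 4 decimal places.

p = 0.4860

ωT = 3.9060·0.262 = 1.023372; cosh(ωT) = 1.570971, sinh(ωT) = 1.211590
x(T) = p + (x₀−p)·cosh(ωT) + (ẋ₀/ω)·sinh(ωT) ⇒ p·(1 − cosh) = x(T) − x₀·cosh − (ẋ₀/ω)·sinh
numerator   = 0.5923 − (0.3588)·1.570971 − (0.9870/3.9060)·1.211590 = -0.277519
denominator = 1 − 1.570971 = -0.570971
p = -0.277519 / -0.570971 = 0.4860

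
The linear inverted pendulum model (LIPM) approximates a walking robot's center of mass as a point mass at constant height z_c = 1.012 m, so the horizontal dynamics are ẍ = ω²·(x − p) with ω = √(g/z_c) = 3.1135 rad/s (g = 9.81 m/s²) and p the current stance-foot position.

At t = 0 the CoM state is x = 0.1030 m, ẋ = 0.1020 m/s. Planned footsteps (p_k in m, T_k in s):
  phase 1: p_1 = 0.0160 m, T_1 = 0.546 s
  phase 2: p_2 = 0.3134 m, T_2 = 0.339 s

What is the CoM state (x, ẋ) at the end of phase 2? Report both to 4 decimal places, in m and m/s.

phase 1: p=0.0160, T=0.546, ωT=1.699971, cosh=2.828239, sinh=2.645550; start (x,ẋ)=(0.103000, 0.102000) → end (x,ẋ)=(0.348726, 1.005092)
phase 2: p=0.3134, T=0.339, ωT=1.055477, cosh=1.610685, sinh=1.262659; start (x,ẋ)=(0.348726, 1.005092) → end (x,ẋ)=(0.777908, 1.757766)

x = 0.7779, ẋ = 1.7578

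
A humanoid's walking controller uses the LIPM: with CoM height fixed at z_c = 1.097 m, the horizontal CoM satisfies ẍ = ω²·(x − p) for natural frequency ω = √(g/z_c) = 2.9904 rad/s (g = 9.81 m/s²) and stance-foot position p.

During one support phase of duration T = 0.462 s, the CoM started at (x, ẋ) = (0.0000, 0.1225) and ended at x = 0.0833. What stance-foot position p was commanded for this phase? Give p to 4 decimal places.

ωT = 2.9904·0.462 = 1.381565; cosh(ωT) = 2.116156, sinh(ωT) = 1.864971
x(T) = p + (x₀−p)·cosh(ωT) + (ẋ₀/ω)·sinh(ωT) ⇒ p·(1 − cosh) = x(T) − x₀·cosh − (ẋ₀/ω)·sinh
numerator   = 0.0833 − (-0.0000)·2.116156 − (0.1225/2.9904)·1.864971 = 0.006903
denominator = 1 − 2.116156 = -1.116156
p = 0.006903 / -1.116156 = -0.0062

p = -0.0062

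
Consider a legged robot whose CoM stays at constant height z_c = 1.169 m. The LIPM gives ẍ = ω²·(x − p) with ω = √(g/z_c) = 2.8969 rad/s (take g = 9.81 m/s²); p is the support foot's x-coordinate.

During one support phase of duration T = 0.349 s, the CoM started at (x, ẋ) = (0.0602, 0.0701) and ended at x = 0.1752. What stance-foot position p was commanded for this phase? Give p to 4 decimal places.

ωT = 2.8969·0.349 = 1.011018; cosh(ωT) = 1.556123, sinh(ωT) = 1.192275
x(T) = p + (x₀−p)·cosh(ωT) + (ẋ₀/ω)·sinh(ωT) ⇒ p·(1 − cosh) = x(T) − x₀·cosh − (ẋ₀/ω)·sinh
numerator   = 0.1752 − (0.0602)·1.556123 − (0.0701/2.8969)·1.192275 = 0.052670
denominator = 1 − 1.556123 = -0.556123
p = 0.052670 / -0.556123 = -0.0947

p = -0.0947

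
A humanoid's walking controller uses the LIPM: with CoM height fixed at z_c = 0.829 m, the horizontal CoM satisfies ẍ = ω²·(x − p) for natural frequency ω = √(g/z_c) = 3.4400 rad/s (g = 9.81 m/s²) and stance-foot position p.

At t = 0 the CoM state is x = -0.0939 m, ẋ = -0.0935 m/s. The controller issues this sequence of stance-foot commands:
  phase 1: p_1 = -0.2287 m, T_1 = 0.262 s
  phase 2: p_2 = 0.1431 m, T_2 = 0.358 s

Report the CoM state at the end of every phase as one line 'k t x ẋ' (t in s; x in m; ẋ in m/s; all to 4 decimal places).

phase 1: p=-0.2287, T=0.262, ωT=0.901280, cosh=1.434402, sinh=1.028352; start (x,ẋ)=(-0.093900, -0.093500) → end (x,ẋ)=(-0.063294, 0.342743)
phase 2: p=0.1431, T=0.358, ωT=1.231520, cosh=1.859141, sinh=1.567293; start (x,ẋ)=(-0.063294, 0.342743) → end (x,ẋ)=(-0.084458, -0.475561)

1 0.2620 -0.0633 0.3427
2 0.6200 -0.0845 -0.4756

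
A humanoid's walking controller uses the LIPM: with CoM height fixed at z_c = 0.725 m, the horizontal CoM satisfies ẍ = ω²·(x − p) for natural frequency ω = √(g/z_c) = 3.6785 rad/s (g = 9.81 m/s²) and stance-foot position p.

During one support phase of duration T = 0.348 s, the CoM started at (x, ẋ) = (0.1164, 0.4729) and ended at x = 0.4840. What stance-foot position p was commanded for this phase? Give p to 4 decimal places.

p = -0.0481

ωT = 3.6785·0.348 = 1.280118; cosh(ωT) = 1.937534, sinh(ωT) = 1.659530
x(T) = p + (x₀−p)·cosh(ωT) + (ẋ₀/ω)·sinh(ωT) ⇒ p·(1 − cosh) = x(T) − x₀·cosh − (ẋ₀/ω)·sinh
numerator   = 0.4840 − (0.1164)·1.937534 − (0.4729/3.6785)·1.659530 = 0.045125
denominator = 1 − 1.937534 = -0.937534
p = 0.045125 / -0.937534 = -0.0481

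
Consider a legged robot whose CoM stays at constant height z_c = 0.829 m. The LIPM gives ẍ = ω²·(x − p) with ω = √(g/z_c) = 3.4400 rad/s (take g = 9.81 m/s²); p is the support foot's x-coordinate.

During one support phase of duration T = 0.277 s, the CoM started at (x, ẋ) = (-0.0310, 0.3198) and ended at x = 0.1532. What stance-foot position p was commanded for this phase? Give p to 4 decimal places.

ωT = 3.4400·0.277 = 0.952880; cosh(ωT) = 1.489398, sinh(ωT) = 1.103769
x(T) = p + (x₀−p)·cosh(ωT) + (ẋ₀/ω)·sinh(ωT) ⇒ p·(1 − cosh) = x(T) − x₀·cosh − (ẋ₀/ω)·sinh
numerator   = 0.1532 − (-0.0310)·1.489398 − (0.3198/3.4400)·1.103769 = 0.096759
denominator = 1 − 1.489398 = -0.489398
p = 0.096759 / -0.489398 = -0.1977

p = -0.1977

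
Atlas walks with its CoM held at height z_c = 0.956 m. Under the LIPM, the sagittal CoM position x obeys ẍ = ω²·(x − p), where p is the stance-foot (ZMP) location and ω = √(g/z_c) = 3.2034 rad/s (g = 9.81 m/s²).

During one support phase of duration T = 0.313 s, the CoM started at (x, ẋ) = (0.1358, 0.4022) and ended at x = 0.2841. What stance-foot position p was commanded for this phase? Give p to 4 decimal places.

ωT = 3.2034·0.313 = 1.002664; cosh(ωT) = 1.546217, sinh(ωT) = 1.179316
x(T) = p + (x₀−p)·cosh(ωT) + (ẋ₀/ω)·sinh(ωT) ⇒ p·(1 − cosh) = x(T) − x₀·cosh − (ẋ₀/ω)·sinh
numerator   = 0.2841 − (0.1358)·1.546217 − (0.4022/3.2034)·1.179316 = -0.073944
denominator = 1 − 1.546217 = -0.546217
p = -0.073944 / -0.546217 = 0.1354

p = 0.1354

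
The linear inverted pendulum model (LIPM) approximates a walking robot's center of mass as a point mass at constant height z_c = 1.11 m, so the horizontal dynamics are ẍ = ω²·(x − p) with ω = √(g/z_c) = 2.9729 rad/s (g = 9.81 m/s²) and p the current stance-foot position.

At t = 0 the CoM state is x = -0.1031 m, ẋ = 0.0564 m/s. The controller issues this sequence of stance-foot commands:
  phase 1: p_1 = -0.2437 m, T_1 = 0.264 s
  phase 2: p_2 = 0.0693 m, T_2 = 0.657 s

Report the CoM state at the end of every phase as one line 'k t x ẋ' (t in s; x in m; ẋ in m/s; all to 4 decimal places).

1 0.2640 -0.0411 0.4375
2 0.9210 0.1808 0.4399

phase 1: p=-0.2437, T=0.264, ωT=0.784846, cosh=1.324129, sinh=0.867939; start (x,ẋ)=(-0.103100, 0.056400) → end (x,ẋ)=(-0.041061, 0.437471)
phase 2: p=0.0693, T=0.657, ωT=1.953195, cosh=3.596501, sinh=3.454681; start (x,ẋ)=(-0.041061, 0.437471) → end (x,ẋ)=(0.180751, 0.439905)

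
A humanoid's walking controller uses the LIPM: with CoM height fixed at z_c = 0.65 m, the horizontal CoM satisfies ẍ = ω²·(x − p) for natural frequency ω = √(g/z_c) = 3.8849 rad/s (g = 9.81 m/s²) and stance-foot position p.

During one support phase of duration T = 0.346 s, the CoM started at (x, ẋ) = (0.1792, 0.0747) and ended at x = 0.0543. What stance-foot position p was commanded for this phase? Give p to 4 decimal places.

p = 0.3312

ωT = 3.8849·0.346 = 1.344175; cosh(ωT) = 2.047889, sinh(ωT) = 1.787134
x(T) = p + (x₀−p)·cosh(ωT) + (ẋ₀/ω)·sinh(ωT) ⇒ p·(1 − cosh) = x(T) − x₀·cosh − (ẋ₀/ω)·sinh
numerator   = 0.0543 − (0.1792)·2.047889 − (0.0747/3.8849)·1.787134 = -0.347045
denominator = 1 − 2.047889 = -1.047889
p = -0.347045 / -1.047889 = 0.3312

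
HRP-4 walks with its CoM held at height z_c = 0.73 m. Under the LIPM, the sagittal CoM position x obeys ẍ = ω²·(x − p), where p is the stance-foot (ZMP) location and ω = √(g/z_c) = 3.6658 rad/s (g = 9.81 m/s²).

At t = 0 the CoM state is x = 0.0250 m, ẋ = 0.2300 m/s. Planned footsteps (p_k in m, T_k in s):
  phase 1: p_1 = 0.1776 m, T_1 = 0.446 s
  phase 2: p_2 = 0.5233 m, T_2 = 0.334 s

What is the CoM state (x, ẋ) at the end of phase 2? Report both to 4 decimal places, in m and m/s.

x = -0.9057, ẋ = -4.8208

phase 1: p=0.1776, T=0.446, ωT=1.634947, cosh=2.662074, sinh=2.467111; start (x,ẋ)=(0.025000, 0.230000) → end (x,ẋ)=(-0.073841, -0.767828)
phase 2: p=0.5233, T=0.334, ωT=1.224377, cosh=1.847994, sinh=1.554053; start (x,ẋ)=(-0.073841, -0.767828) → end (x,ẋ)=(-0.905720, -4.820760)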